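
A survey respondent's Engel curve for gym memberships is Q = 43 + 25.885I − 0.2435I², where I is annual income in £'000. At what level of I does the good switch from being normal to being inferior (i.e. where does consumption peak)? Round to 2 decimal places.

53.15

dQ/dI = 25.885 − 0.487I.
The good is inferior where dQ/dI < 0. Setting dQ/dI = 0 gives I = 25.885 / 0.487 = 53.15.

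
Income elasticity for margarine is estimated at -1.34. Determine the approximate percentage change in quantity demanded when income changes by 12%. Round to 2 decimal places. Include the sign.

%ΔQ ≈ η × %ΔI = -1.34 × 12% = -16.08%.

-16.08%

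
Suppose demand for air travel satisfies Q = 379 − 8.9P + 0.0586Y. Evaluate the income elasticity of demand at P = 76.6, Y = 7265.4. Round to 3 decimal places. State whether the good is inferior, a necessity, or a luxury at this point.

3.461 (luxury)

At P = 76.6, Y = 7265.4: Q = 123.012.
Holding P constant, ∂Q/∂Y = 0.0586.
η_Y = (∂Q/∂Y)·(Y/Q) = 0.0586 × (7265.4/123.012) = 3.461.
Since η > 1, this is a luxury.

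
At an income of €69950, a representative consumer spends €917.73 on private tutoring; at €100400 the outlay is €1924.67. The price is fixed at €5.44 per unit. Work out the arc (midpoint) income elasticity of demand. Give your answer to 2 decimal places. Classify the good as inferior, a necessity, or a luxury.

1.98 (luxury)

With a constant price, Q₁ = 917.73/5.44 = 168.700 and Q₂ = 1924.67/5.44 = 353.800 (equivalently, work directly with expenditure since P cancels).
Midpoint %ΔQ = (1924.67 − 917.73)/1421.20 = 0.70851; midpoint %ΔI = (100400 − 69950)/85175 = 0.35750.
η = 0.70851 / 0.35750 = 1.98.
η > 1 ⇒ luxury.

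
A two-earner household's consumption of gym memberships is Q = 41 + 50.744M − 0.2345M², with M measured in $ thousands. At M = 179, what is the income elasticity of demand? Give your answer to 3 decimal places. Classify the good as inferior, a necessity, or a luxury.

-3.691 (inferior good)

At M = 179: Q = 1610.5615.
dQ/dM = 50.744 − 0.469M = -33.20700.
η = (dQ/dM)·(M/Q) = -33.20700 × (179/1610.5615) = -3.691.
η < 0 ⇒ inferior good.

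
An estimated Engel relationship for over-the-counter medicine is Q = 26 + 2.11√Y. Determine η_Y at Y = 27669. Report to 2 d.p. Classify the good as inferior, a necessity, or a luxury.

At Y = 27669: Q = 376.977.
dQ/dY = 2.11/(2√Y) = 0.00634243 at this income.
η = (dQ/dY)·(Y/Q) = 0.00634243 × (27669/376.977) = 0.47.
Since 0 < η < 1, the good is a necessity.

0.47 (necessity)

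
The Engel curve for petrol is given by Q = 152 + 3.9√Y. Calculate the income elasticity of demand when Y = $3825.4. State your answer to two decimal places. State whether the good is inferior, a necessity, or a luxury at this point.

At Y = 3825.4: Q = 393.214.
dQ/dY = 3.9/(2√Y) = 0.031528 at this income.
η = (dQ/dY)·(Y/Q) = 0.031528 × (3825.4/393.214) = 0.31.
Since 0 < η < 1, the good is a necessity.

0.31 (necessity)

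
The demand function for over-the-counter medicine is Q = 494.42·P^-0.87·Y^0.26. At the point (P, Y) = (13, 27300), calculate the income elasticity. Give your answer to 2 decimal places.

0.26

For a multiplicative demand Q = A·P^α·Y^β, the income elasticity is β everywhere.
Here β = 0.26, so η = 0.26.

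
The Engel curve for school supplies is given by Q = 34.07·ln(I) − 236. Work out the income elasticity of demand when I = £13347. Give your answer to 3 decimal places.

0.389

At I = 13347: Q = 87.633.
dQ/dI = 34.07/I = 0.00255263 at this income.
η = (dQ/dI)·(I/Q) = 0.00255263 × (13347/87.633) = 0.389.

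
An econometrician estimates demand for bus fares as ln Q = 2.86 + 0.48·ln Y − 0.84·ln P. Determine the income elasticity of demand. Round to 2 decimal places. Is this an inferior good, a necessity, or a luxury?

In a log-linear demand, the coefficient on ln Y is the income elasticity.
So η = 0.48.
0 < η < 1 ⇒ necessity.

0.48 (necessity)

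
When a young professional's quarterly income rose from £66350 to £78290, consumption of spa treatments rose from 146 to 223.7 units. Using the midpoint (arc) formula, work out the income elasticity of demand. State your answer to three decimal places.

2.546

ΔQ = 223.7 − 146 = 77.7; midpoint Q̄ = (146 + 223.7)/2 = 184.85.
ΔI = 78290 − 66350 = 11940; midpoint Ī = (66350 + 78290)/2 = 72320.
η = (ΔQ/Q̄) ÷ (ΔI/Ī) = (77.7/184.85) ÷ (11940/72320) = 2.546.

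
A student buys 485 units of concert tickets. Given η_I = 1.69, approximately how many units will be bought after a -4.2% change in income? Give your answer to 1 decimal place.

450.6

%ΔQ ≈ η × %ΔI = 1.69 × (-4.2%) = -7.098%.
New Q ≈ 485 × (1 − 0.07098) = 450.6.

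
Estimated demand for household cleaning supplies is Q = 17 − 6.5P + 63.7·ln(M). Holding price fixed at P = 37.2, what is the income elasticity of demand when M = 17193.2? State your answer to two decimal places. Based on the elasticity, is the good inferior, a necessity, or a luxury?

At P = 37.2, M = 17193.2: Q = 396.420.
Holding P constant, ∂Q/∂M = 63.7/M = 0.00370495.
η_M = (∂Q/∂M)·(M/Q) = 0.00370495 × (17193.2/396.420) = 0.16.
Since 0 < η < 1, this is a necessity.

0.16 (necessity)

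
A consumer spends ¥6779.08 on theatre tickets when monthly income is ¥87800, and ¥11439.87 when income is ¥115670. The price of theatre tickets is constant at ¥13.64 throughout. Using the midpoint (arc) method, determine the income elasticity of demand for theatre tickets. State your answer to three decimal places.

1.868

With a constant price, Q₁ = 6779.08/13.64 = 497.000 and Q₂ = 11439.87/13.64 = 838.700 (equivalently, work directly with expenditure since P cancels).
Midpoint %ΔQ = (11439.87 − 6779.08)/9109.48 = 0.51164; midpoint %ΔI = (115670 − 87800)/101735 = 0.27395.
η = 0.51164 / 0.27395 = 1.868.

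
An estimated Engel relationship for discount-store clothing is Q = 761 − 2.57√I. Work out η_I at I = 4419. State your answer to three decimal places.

-0.145

At I = 4419: Q = 590.158.
dQ/dI = -2.57/(2√I) = -0.0193304 at this income.
η = (dQ/dI)·(I/Q) = -0.0193304 × (4419/590.158) = -0.145.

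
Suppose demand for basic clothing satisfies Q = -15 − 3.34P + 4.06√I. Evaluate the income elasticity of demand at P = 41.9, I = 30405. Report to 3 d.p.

At P = 41.9, I = 30405: Q = 552.997.
Holding P constant, ∂Q/∂I = 4.06/(2√I) = 0.0116419.
η_I = (∂Q/∂I)·(I/Q) = 0.0116419 × (30405/552.997) = 0.640.

0.640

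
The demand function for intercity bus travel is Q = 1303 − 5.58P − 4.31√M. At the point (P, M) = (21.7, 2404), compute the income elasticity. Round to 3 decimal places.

-0.109

At P = 21.7, M = 2404: Q = 970.592.
Holding P constant, ∂Q/∂M = -4.31/(2√M) = -0.0439521.
η_M = (∂Q/∂M)·(M/Q) = -0.0439521 × (2404/970.592) = -0.109.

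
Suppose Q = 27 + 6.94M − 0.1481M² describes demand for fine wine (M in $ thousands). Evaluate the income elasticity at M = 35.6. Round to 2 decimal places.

-1.49

At M = 35.6: Q = 86.3680.
dQ/dM = 6.94 − 0.2962M = -3.60472.
η = (dQ/dM)·(M/Q) = -3.60472 × (35.6/86.3680) = -1.49.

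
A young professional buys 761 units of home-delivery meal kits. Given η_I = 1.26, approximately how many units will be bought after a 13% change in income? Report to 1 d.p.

%ΔQ ≈ η × %ΔI = 1.26 × 13% = 16.38%.
New Q ≈ 761 × (1 + 0.1638) = 885.7.

885.7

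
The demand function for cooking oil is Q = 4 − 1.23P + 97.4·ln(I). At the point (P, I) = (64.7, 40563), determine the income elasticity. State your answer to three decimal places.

At P = 64.7, I = 40563: Q = 957.893.
Holding P constant, ∂Q/∂I = 97.4/I = 0.0024012.
η_I = (∂Q/∂I)·(I/Q) = 0.0024012 × (40563/957.893) = 0.102.

0.102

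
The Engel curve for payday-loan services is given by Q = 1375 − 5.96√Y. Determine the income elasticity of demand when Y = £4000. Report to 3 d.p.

-0.189

At Y = 4000: Q = 998.057.
dQ/dY = -5.96/(2√Y) = -0.0471179 at this income.
η = (dQ/dY)·(Y/Q) = -0.0471179 × (4000/998.057) = -0.189.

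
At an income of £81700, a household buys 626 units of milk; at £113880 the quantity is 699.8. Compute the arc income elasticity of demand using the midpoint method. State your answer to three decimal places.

ΔQ = 699.8 − 626 = 73.8; midpoint Q̄ = (626 + 699.8)/2 = 662.9.
ΔI = 113880 − 81700 = 32180; midpoint Ī = (81700 + 113880)/2 = 97790.
η = (ΔQ/Q̄) ÷ (ΔI/Ī) = (73.8/662.9) ÷ (32180/97790) = 0.338.

0.338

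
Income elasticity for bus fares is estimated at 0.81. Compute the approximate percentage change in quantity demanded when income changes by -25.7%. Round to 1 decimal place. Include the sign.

-20.8%

%ΔQ ≈ η × %ΔI = 0.81 × (-25.7%) = -20.8%.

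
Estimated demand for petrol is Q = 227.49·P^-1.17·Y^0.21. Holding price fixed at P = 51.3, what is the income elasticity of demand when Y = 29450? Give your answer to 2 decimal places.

0.21

For a multiplicative demand Q = A·P^α·Y^β, the income elasticity is β everywhere.
Here β = 0.21, so η = 0.21.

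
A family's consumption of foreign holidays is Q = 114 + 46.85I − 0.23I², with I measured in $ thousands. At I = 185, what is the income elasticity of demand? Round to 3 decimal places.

-7.780

At I = 185: Q = 909.5000.
dQ/dI = 46.85 − 0.46I = -38.25000.
η = (dQ/dI)·(I/Q) = -38.25000 × (185/909.5000) = -7.780.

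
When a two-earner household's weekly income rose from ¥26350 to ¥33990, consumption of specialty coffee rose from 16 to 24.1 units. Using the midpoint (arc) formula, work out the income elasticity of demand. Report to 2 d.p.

ΔQ = 24.1 − 16 = 8.1; midpoint Q̄ = (16 + 24.1)/2 = 20.05.
ΔI = 33990 − 26350 = 7640; midpoint Ī = (26350 + 33990)/2 = 30170.
η = (ΔQ/Q̄) ÷ (ΔI/Ī) = (8.1/20.05) ÷ (7640/30170) = 1.60.

1.60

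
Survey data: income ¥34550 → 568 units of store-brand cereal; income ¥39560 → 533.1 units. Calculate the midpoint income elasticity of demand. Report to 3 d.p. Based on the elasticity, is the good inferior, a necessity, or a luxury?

-0.469 (inferior good)

ΔQ = 533.1 − 568 = -34.9; midpoint Q̄ = (568 + 533.1)/2 = 550.55.
ΔI = 39560 − 34550 = 5010; midpoint Ī = (34550 + 39560)/2 = 37055.
η = (ΔQ/Q̄) ÷ (ΔI/Ī) = (-34.9/550.55) ÷ (5010/37055) = -0.469.
η < 0 ⇒ inferior good.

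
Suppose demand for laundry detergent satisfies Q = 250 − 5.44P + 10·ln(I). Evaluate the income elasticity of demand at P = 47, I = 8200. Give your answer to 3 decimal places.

0.118

At P = 47, I = 8200: Q = 84.439.
Holding P constant, ∂Q/∂I = 10/I = 0.00121951.
η_I = (∂Q/∂I)·(I/Q) = 0.00121951 × (8200/84.439) = 0.118.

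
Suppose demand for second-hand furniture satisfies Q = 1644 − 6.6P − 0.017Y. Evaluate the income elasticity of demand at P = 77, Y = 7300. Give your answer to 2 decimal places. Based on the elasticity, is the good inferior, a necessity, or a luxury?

At P = 77, Y = 7300: Q = 1011.700.
Holding P constant, ∂Q/∂Y = −0.017.
η_Y = (∂Q/∂Y)·(Y/Q) = -0.017 × (7300/1011.700) = -0.12.
Since η < 0, this is an inferior good.

-0.12 (inferior good)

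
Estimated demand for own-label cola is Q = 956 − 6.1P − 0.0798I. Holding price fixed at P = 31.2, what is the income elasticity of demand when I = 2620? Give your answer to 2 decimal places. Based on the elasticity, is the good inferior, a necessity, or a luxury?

At P = 31.2, I = 2620: Q = 556.604.
Holding P constant, ∂Q/∂I = −0.0798.
η_I = (∂Q/∂I)·(I/Q) = -0.0798 × (2620/556.604) = -0.38.
Since η < 0, this is an inferior good.

-0.38 (inferior good)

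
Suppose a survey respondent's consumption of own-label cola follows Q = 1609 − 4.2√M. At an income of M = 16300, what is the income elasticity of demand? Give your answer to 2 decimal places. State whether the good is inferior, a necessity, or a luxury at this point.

-0.25 (inferior good)

At M = 16300: Q = 1072.780.
dQ/dM = -4.2/(2√M) = -0.0164485 at this income.
η = (dQ/dM)·(M/Q) = -0.0164485 × (16300/1072.780) = -0.25.
Since η < 0, the good is an inferior good.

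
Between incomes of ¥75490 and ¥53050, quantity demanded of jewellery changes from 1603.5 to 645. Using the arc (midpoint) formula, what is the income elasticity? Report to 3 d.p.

ΔQ = 645 − 1603.5 = -958.5; midpoint Q̄ = (1603.5 + 645)/2 = 1124.25.
ΔI = 53050 − 75490 = -22440; midpoint Ī = (75490 + 53050)/2 = 64270.
η = (ΔQ/Q̄) ÷ (ΔI/Ī) = (-958.5/1124.25) ÷ (-22440/64270) = 2.442.

2.442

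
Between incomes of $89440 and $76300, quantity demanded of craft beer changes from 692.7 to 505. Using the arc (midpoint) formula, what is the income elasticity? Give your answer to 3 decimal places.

ΔQ = 505 − 692.7 = -187.7; midpoint Q̄ = (692.7 + 505)/2 = 598.85.
ΔI = 76300 − 89440 = -13140; midpoint Ī = (89440 + 76300)/2 = 82870.
η = (ΔQ/Q̄) ÷ (ΔI/Ī) = (-187.7/598.85) ÷ (-13140/82870) = 1.977.

1.977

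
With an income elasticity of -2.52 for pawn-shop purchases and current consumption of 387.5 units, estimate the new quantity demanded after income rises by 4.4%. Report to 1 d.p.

%ΔQ ≈ η × %ΔI = -2.52 × 4.4% = -11.088%.
New Q ≈ 387.5 × (1 − 0.11088) = 344.5.

344.5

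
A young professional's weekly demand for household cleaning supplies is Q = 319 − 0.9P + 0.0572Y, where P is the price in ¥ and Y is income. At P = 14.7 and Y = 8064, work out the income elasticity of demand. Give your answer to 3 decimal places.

At P = 14.7, Y = 8064: Q = 767.031.
Holding P constant, ∂Q/∂Y = 0.0572.
η_Y = (∂Q/∂Y)·(Y/Q) = 0.0572 × (8064/767.031) = 0.601.

0.601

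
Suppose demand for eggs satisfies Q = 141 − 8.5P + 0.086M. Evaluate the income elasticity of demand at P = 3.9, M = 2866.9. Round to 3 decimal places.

0.696

At P = 3.9, M = 2866.9: Q = 354.403.
Holding P constant, ∂Q/∂M = 0.086.
η_M = (∂Q/∂M)·(M/Q) = 0.086 × (2866.9/354.403) = 0.696.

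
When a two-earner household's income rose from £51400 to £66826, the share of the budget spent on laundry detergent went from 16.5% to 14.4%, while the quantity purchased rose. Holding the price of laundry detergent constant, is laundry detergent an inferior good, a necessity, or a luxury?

necessity

Quantity rises but the budget share falls as income rises, so 0 < η < 1.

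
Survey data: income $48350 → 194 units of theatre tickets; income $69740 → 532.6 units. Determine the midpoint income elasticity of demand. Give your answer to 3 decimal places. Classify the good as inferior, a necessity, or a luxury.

2.573 (luxury)

ΔQ = 532.6 − 194 = 338.6; midpoint Q̄ = (194 + 532.6)/2 = 363.3.
ΔI = 69740 − 48350 = 21390; midpoint Ī = (48350 + 69740)/2 = 59045.
η = (ΔQ/Q̄) ÷ (ΔI/Ī) = (338.6/363.3) ÷ (21390/59045) = 2.573.
η > 1 ⇒ luxury.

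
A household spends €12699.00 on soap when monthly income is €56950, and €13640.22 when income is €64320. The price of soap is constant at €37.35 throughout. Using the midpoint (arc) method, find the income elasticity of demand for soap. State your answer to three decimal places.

With a constant price, Q₁ = 12699.00/37.35 = 340.000 and Q₂ = 13640.22/37.35 = 365.200 (equivalently, work directly with expenditure since P cancels).
Midpoint %ΔQ = (13640.22 − 12699.00)/13169.61 = 0.07147; midpoint %ΔI = (64320 − 56950)/60635 = 0.12155.
η = 0.07147 / 0.12155 = 0.588.

0.588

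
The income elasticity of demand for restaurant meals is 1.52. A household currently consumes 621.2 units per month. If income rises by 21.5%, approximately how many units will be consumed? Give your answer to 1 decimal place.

824.2

%ΔQ ≈ η × %ΔI = 1.52 × 21.5% = 32.68%.
New Q ≈ 621.2 × (1 + 0.3268) = 824.2.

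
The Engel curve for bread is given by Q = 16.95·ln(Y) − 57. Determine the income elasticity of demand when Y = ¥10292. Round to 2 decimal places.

At Y = 10292: Q = 99.603.
dQ/dY = 16.95/Y = 0.00164691 at this income.
η = (dQ/dY)·(Y/Q) = 0.00164691 × (10292/99.603) = 0.17.

0.17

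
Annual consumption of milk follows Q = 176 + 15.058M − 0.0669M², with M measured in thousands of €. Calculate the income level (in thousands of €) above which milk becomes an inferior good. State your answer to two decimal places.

112.54

dQ/dM = 15.058 − 0.1338M.
The good is inferior where dQ/dM < 0. Setting dQ/dM = 0 gives M = 15.058 / 0.1338 = 112.54.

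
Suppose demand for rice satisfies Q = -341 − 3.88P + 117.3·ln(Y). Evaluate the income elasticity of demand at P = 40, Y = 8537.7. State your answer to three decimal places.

At P = 40, Y = 8537.7: Q = 565.629.
Holding P constant, ∂Q/∂Y = 117.3/Y = 0.0137391.
η_Y = (∂Q/∂Y)·(Y/Q) = 0.0137391 × (8537.7/565.629) = 0.207.

0.207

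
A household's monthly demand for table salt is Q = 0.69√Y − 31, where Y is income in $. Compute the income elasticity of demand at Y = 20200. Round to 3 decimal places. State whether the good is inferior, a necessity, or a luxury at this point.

0.731 (necessity)

At Y = 20200: Q = 67.067.
dQ/dY = 0.69/(2√Y) = 0.00242741 at this income.
η = (dQ/dY)·(Y/Q) = 0.00242741 × (20200/67.067) = 0.731.
Since 0 < η < 1, the good is a necessity.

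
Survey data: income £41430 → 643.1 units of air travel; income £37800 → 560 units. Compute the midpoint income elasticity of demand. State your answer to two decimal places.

ΔQ = 560 − 643.1 = -83.1; midpoint Q̄ = (643.1 + 560)/2 = 601.55.
ΔI = 37800 − 41430 = -3630; midpoint Ī = (41430 + 37800)/2 = 39615.
η = (ΔQ/Q̄) ÷ (ΔI/Ī) = (-83.1/601.55) ÷ (-3630/39615) = 1.51.

1.51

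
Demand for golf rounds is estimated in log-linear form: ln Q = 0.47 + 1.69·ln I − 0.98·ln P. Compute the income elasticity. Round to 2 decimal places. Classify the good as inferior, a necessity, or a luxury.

In a log-linear demand, the coefficient on ln I is the income elasticity.
So η = 1.69.
η > 1 ⇒ luxury.

1.69 (luxury)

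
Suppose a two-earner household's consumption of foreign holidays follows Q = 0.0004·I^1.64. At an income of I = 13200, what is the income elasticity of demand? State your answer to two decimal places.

1.64

For Q = A·I^β the income elasticity is constant and equal to β.
Here β = 1.64, so η = 1.64.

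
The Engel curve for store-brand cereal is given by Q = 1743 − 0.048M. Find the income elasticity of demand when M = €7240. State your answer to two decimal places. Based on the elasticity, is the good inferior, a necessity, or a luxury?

-0.25 (inferior good)

At M = 7240: Q = 1395.480.
dQ/dM = −0.048.
η = (dQ/dM)·(M/Q) = -0.048 × (7240/1395.480) = -0.25.
Since η < 0, the good is an inferior good.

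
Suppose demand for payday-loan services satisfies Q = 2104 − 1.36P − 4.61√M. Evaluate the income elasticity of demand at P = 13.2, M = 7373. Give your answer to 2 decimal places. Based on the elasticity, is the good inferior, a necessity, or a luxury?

-0.12 (inferior good)

At P = 13.2, M = 7373: Q = 1690.205.
Holding P constant, ∂Q/∂M = -4.61/(2√M) = -0.0268441.
η_M = (∂Q/∂M)·(M/Q) = -0.0268441 × (7373/1690.205) = -0.12.
Since η < 0, this is an inferior good.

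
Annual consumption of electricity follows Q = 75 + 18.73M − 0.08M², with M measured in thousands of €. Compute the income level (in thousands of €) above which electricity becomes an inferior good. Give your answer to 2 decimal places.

117.06

dQ/dM = 18.73 − 0.16M.
The good is inferior where dQ/dM < 0. Setting dQ/dM = 0 gives M = 18.73 / 0.16 = 117.06.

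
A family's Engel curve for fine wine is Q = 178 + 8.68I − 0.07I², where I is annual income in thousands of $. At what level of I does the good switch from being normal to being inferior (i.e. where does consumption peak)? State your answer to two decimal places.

dQ/dI = 8.68 − 0.14I.
The good is inferior where dQ/dI < 0. Setting dQ/dI = 0 gives I = 8.68 / 0.14 = 62.00.

62.00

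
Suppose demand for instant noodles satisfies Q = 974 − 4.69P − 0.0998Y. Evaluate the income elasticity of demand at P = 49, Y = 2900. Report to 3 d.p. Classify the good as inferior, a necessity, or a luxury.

-0.636 (inferior good)

At P = 49, Y = 2900: Q = 454.770.
Holding P constant, ∂Q/∂Y = −0.0998.
η_Y = (∂Q/∂Y)·(Y/Q) = -0.0998 × (2900/454.770) = -0.636.
Since η < 0, this is an inferior good.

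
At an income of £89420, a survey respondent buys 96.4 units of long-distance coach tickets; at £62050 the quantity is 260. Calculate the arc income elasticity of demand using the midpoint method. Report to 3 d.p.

ΔQ = 260 − 96.4 = 163.6; midpoint Q̄ = (96.4 + 260)/2 = 178.2.
ΔI = 62050 − 89420 = -27370; midpoint Ī = (89420 + 62050)/2 = 75735.
η = (ΔQ/Q̄) ÷ (ΔI/Ī) = (163.6/178.2) ÷ (-27370/75735) = -2.540.

-2.540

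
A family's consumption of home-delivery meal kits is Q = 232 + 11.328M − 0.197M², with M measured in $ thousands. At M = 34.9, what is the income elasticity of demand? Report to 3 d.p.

At M = 34.9: Q = 387.3992.
dQ/dM = 11.328 − 0.394M = -2.42260.
η = (dQ/dM)·(M/Q) = -2.42260 × (34.9/387.3992) = -0.218.

-0.218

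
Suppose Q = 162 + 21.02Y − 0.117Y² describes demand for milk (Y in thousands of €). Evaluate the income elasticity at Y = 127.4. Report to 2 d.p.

At Y = 127.4: Q = 940.9491.
dQ/dY = 21.02 − 0.234Y = -8.79160.
η = (dQ/dY)·(Y/Q) = -8.79160 × (127.4/940.9491) = -1.19.

-1.19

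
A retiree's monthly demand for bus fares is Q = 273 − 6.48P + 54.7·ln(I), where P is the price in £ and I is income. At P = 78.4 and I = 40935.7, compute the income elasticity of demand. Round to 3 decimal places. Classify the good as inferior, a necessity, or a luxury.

0.158 (necessity)

At P = 78.4, I = 40935.7: Q = 345.869.
Holding P constant, ∂Q/∂I = 54.7/I = 0.00133624.
η_I = (∂Q/∂I)·(I/Q) = 0.00133624 × (40935.7/345.869) = 0.158.
Since 0 < η < 1, this is a necessity.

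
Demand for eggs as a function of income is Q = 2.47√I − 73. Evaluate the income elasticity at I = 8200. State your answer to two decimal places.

0.74

At I = 8200: Q = 150.668.
dQ/dI = 2.47/(2√I) = 0.0136383 at this income.
η = (dQ/dI)·(I/Q) = 0.0136383 × (8200/150.668) = 0.74.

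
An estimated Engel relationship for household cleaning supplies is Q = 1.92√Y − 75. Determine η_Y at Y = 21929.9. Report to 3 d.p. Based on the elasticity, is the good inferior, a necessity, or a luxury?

At Y = 21929.9: Q = 209.328.
dQ/dY = 1.92/(2√Y) = 0.00648265 at this income.
η = (dQ/dY)·(Y/Q) = 0.00648265 × (21929.9/209.328) = 0.679.
Since 0 < η < 1, the good is a necessity.

0.679 (necessity)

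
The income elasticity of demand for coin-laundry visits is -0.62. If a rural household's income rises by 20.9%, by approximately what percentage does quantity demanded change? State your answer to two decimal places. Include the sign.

%ΔQ ≈ η × %ΔI = -0.62 × 20.9% = -12.96%.

-12.96%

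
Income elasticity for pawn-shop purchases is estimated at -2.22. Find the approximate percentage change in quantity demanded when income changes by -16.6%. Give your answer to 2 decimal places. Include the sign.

36.85%

%ΔQ ≈ η × %ΔI = -2.22 × (-16.6%) = 36.85%.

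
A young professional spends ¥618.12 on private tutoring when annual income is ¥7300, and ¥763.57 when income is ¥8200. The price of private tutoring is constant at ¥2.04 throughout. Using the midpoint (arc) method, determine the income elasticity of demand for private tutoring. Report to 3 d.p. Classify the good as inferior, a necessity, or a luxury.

With a constant price, Q₁ = 618.12/2.04 = 303.000 and Q₂ = 763.57/2.04 = 374.299 (equivalently, work directly with expenditure since P cancels).
Midpoint %ΔQ = (763.57 − 618.12)/690.85 = 0.21054; midpoint %ΔI = (8200 − 7300)/7750 = 0.11613.
η = 0.21054 / 0.11613 = 1.813.
η > 1 ⇒ luxury.

1.813 (luxury)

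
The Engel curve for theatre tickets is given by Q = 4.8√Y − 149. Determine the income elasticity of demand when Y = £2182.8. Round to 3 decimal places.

1.490

At Y = 2182.8: Q = 75.258.
dQ/dY = 4.8/(2√Y) = 0.0513694 at this income.
η = (dQ/dY)·(Y/Q) = 0.0513694 × (2182.8/75.258) = 1.490.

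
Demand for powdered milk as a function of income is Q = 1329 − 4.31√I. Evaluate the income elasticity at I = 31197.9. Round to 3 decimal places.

-0.670

At I = 31197.9: Q = 567.728.
dQ/dI = -4.31/(2√I) = -0.0122007 at this income.
η = (dQ/dI)·(I/Q) = -0.0122007 × (31197.9/567.728) = -0.670.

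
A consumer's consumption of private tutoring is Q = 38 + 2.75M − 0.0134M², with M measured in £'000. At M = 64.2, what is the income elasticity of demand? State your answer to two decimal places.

0.41

At M = 64.2: Q = 159.3200.
dQ/dM = 2.75 − 0.0268M = 1.02944.
η = (dQ/dM)·(M/Q) = 1.02944 × (64.2/159.3200) = 0.41.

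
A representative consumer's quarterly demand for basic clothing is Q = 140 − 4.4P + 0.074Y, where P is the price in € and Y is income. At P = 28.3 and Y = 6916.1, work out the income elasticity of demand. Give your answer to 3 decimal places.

At P = 28.3, Y = 6916.1: Q = 527.271.
Holding P constant, ∂Q/∂Y = 0.074.
η_Y = (∂Q/∂Y)·(Y/Q) = 0.074 × (6916.1/527.271) = 0.971.

0.971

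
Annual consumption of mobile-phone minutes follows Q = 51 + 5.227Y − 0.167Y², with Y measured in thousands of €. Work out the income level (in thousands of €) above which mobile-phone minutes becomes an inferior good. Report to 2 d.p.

15.65

dQ/dY = 5.227 − 0.334Y.
The good is inferior where dQ/dY < 0. Setting dQ/dY = 0 gives Y = 5.227 / 0.334 = 15.65.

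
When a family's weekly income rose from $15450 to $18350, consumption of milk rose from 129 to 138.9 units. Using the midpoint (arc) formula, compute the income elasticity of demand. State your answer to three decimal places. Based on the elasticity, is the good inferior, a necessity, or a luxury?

ΔQ = 138.9 − 129 = 9.9; midpoint Q̄ = (129 + 138.9)/2 = 133.95.
ΔI = 18350 − 15450 = 2900; midpoint Ī = (15450 + 18350)/2 = 16900.
η = (ΔQ/Q̄) ÷ (ΔI/Ī) = (9.9/133.95) ÷ (2900/16900) = 0.431.
0 < η < 1 ⇒ necessity.

0.431 (necessity)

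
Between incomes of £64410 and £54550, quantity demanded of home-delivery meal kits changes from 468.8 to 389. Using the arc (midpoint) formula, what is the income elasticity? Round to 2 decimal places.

1.12

ΔQ = 389 − 468.8 = -79.8; midpoint Q̄ = (468.8 + 389)/2 = 428.9.
ΔI = 54550 − 64410 = -9860; midpoint Ī = (64410 + 54550)/2 = 59480.
η = (ΔQ/Q̄) ÷ (ΔI/Ī) = (-79.8/428.9) ÷ (-9860/59480) = 1.12.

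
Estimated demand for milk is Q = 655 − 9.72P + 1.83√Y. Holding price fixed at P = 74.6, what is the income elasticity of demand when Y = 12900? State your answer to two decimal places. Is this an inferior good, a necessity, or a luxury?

At P = 74.6, Y = 12900: Q = 137.736.
Holding P constant, ∂Q/∂Y = 1.83/(2√Y) = 0.00805613.
η_Y = (∂Q/∂Y)·(Y/Q) = 0.00805613 × (12900/137.736) = 0.75.
Since 0 < η < 1, this is a necessity.

0.75 (necessity)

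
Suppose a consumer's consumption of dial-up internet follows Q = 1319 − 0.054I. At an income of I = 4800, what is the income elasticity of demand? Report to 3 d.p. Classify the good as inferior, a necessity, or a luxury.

-0.245 (inferior good)

At I = 4800: Q = 1059.800.
dQ/dI = −0.054.
η = (dQ/dI)·(I/Q) = -0.054 × (4800/1059.800) = -0.245.
Since η < 0, the good is an inferior good.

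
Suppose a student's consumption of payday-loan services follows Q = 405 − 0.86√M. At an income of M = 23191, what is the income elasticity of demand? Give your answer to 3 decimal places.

At M = 23191: Q = 274.034.
dQ/dM = -0.86/(2√M) = -0.00282364 at this income.
η = (dQ/dM)·(M/Q) = -0.00282364 × (23191/274.034) = -0.239.

-0.239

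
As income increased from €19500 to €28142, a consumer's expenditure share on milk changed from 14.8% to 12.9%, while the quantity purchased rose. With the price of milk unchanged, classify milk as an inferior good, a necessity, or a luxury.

necessity

Quantity rises but the budget share falls as income rises, so 0 < η < 1.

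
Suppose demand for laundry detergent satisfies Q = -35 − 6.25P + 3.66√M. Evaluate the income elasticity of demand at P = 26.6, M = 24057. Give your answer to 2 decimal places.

At P = 26.6, M = 24057: Q = 366.428.
Holding P constant, ∂Q/∂M = 3.66/(2√M) = 0.0117986.
η_M = (∂Q/∂M)·(M/Q) = 0.0117986 × (24057/366.428) = 0.77.

0.77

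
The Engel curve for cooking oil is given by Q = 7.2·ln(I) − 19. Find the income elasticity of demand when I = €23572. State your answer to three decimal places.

At I = 23572: Q = 53.488.
dQ/dI = 7.2/I = 0.000305447 at this income.
η = (dQ/dI)·(I/Q) = 0.000305447 × (23572/53.488) = 0.135.

0.135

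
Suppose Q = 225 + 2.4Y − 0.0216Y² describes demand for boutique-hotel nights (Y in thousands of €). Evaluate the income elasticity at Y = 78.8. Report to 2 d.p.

At Y = 78.8: Q = 279.9961.
dQ/dY = 2.4 − 0.0432Y = -1.00416.
η = (dQ/dY)·(Y/Q) = -1.00416 × (78.8/279.9961) = -0.28.

-0.28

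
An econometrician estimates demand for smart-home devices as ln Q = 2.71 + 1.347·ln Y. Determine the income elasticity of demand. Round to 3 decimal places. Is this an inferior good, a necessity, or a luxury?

1.347 (luxury)

In a log-linear demand, the coefficient on ln Y is the income elasticity.
So η = 1.347.
η > 1 ⇒ luxury.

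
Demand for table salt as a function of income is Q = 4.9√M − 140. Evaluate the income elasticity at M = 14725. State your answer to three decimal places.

0.654

At M = 14725: Q = 454.598.
dQ/dM = 4.9/(2√M) = 0.0201901 at this income.
η = (dQ/dM)·(M/Q) = 0.0201901 × (14725/454.598) = 0.654.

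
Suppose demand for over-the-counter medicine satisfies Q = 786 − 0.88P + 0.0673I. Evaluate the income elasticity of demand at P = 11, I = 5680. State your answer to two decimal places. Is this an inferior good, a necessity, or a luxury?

0.33 (necessity)

At P = 11, I = 5680: Q = 1158.584.
Holding P constant, ∂Q/∂I = 0.0673.
η_I = (∂Q/∂I)·(I/Q) = 0.0673 × (5680/1158.584) = 0.33.
Since 0 < η < 1, this is a necessity.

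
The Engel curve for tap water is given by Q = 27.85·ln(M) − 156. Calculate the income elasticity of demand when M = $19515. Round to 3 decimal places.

At M = 19515: Q = 119.128.
dQ/dM = 27.85/M = 0.00142711 at this income.
η = (dQ/dM)·(M/Q) = 0.00142711 × (19515/119.128) = 0.234.

0.234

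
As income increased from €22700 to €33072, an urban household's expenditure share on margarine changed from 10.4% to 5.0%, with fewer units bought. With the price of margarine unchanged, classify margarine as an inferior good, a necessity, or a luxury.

Quantity demanded falls as income rises, so η < 0.

inferior good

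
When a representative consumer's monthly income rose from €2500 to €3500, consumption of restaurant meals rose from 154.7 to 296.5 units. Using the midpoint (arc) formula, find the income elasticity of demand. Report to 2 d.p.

ΔQ = 296.5 − 154.7 = 141.8; midpoint Q̄ = (154.7 + 296.5)/2 = 225.6.
ΔI = 3500 − 2500 = 1000; midpoint Ī = (2500 + 3500)/2 = 3000.
η = (ΔQ/Q̄) ÷ (ΔI/Ī) = (141.8/225.6) ÷ (1000/3000) = 1.89.

1.89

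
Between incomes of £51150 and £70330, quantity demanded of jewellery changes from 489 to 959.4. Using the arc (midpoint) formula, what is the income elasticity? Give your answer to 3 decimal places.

ΔQ = 959.4 − 489 = 470.4; midpoint Q̄ = (489 + 959.4)/2 = 724.2.
ΔI = 70330 − 51150 = 19180; midpoint Ī = (51150 + 70330)/2 = 60740.
η = (ΔQ/Q̄) ÷ (ΔI/Ī) = (470.4/724.2) ÷ (19180/60740) = 2.057.

2.057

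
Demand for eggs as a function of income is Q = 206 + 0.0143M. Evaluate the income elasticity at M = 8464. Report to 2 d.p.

At M = 8464: Q = 327.035.
dQ/dM = 0.0143.
η = (dQ/dM)·(M/Q) = 0.0143 × (8464/327.035) = 0.37.

0.37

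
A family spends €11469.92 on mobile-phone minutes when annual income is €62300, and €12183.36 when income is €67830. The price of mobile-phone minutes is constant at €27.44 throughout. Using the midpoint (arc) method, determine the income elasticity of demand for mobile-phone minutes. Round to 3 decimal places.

With a constant price, Q₁ = 11469.92/27.44 = 418.000 and Q₂ = 12183.36/27.44 = 444.000 (equivalently, work directly with expenditure since P cancels).
Midpoint %ΔQ = (12183.36 − 11469.92)/11826.64 = 0.06032; midpoint %ΔI = (67830 − 62300)/65065 = 0.08499.
η = 0.06032 / 0.08499 = 0.710.

0.710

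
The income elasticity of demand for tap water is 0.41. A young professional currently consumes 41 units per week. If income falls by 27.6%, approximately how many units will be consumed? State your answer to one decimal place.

%ΔQ ≈ η × %ΔI = 0.41 × (-27.6%) = -11.316%.
New Q ≈ 41 × (1 − 0.11316) = 36.4.

36.4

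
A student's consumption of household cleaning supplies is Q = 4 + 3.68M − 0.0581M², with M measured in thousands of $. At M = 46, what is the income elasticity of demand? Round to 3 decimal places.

-1.522

At M = 46: Q = 50.3404.
dQ/dM = 3.68 − 0.1162M = -1.66520.
η = (dQ/dM)·(M/Q) = -1.66520 × (46/50.3404) = -1.522.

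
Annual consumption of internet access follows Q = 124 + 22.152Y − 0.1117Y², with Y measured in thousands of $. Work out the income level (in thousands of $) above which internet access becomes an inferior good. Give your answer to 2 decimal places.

dQ/dY = 22.152 − 0.2234Y.
The good is inferior where dQ/dY < 0. Setting dQ/dY = 0 gives Y = 22.152 / 0.2234 = 99.16.

99.16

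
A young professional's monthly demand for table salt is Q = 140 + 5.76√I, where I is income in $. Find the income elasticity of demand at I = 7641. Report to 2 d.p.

0.39

At I = 7641: Q = 643.498.
dQ/dI = 5.76/(2√I) = 0.0329471 at this income.
η = (dQ/dI)·(I/Q) = 0.0329471 × (7641/643.498) = 0.39.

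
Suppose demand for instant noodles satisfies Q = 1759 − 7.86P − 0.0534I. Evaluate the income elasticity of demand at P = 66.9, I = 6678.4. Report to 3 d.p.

At P = 66.9, I = 6678.4: Q = 876.539.
Holding P constant, ∂Q/∂I = −0.0534.
η_I = (∂Q/∂I)·(I/Q) = -0.0534 × (6678.4/876.539) = -0.407.

-0.407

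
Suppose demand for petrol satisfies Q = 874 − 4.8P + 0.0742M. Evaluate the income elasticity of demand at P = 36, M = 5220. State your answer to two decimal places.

0.36

At P = 36, M = 5220: Q = 1088.524.
Holding P constant, ∂Q/∂M = 0.0742.
η_M = (∂Q/∂M)·(M/Q) = 0.0742 × (5220/1088.524) = 0.36.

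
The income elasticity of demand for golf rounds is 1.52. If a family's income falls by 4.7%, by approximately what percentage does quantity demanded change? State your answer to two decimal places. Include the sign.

%ΔQ ≈ η × %ΔI = 1.52 × (-4.7%) = -7.14%.

-7.14%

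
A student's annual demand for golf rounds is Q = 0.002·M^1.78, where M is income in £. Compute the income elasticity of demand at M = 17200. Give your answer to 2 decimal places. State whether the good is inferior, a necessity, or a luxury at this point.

1.78 (luxury)

For Q = A·M^β the income elasticity is constant and equal to β.
Here β = 1.78, so η = 1.78.
Since η > 1, the good is a luxury.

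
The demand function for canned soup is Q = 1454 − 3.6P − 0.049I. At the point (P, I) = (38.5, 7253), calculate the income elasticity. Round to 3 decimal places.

-0.370

At P = 38.5, I = 7253: Q = 960.003.
Holding P constant, ∂Q/∂I = −0.049.
η_I = (∂Q/∂I)·(I/Q) = -0.049 × (7253/960.003) = -0.370.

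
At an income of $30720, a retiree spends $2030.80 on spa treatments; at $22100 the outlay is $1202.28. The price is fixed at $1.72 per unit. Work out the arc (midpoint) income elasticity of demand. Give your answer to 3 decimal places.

With a constant price, Q₁ = 2030.80/1.72 = 1180.698 and Q₂ = 1202.28/1.72 = 699.000 (equivalently, work directly with expenditure since P cancels).
Midpoint %ΔQ = (1202.28 − 2030.80)/1616.54 = -0.51253; midpoint %ΔI = (22100 − 30720)/26410 = -0.32639.
η = -0.51253 / -0.32639 = 1.570.

1.570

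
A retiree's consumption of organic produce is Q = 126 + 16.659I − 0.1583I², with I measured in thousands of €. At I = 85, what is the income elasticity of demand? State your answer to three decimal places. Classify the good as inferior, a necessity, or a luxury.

At I = 85: Q = 398.2975.
dQ/dI = 16.659 − 0.3166I = -10.25200.
η = (dQ/dI)·(I/Q) = -10.25200 × (85/398.2975) = -2.188.
η < 0 ⇒ inferior good.

-2.188 (inferior good)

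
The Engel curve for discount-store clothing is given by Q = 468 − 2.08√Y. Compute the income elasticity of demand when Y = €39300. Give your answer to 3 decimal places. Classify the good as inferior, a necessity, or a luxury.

-3.704 (inferior good)

At Y = 39300: Q = 55.656.
dQ/dY = -2.08/(2√Y) = -0.00524611 at this income.
η = (dQ/dY)·(Y/Q) = -0.00524611 × (39300/55.656) = -3.704.
Since η < 0, the good is an inferior good.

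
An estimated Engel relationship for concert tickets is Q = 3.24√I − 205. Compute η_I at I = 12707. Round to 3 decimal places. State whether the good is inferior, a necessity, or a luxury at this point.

At I = 12707: Q = 160.230.
dQ/dI = 3.24/(2√I) = 0.0143712 at this income.
η = (dQ/dI)·(I/Q) = 0.0143712 × (12707/160.230) = 1.140.
Since η > 1, the good is a luxury.

1.140 (luxury)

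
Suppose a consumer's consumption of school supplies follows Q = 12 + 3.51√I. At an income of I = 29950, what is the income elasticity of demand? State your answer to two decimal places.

0.49

At I = 29950: Q = 619.443.
dQ/dI = 3.51/(2√I) = 0.010141 at this income.
η = (dQ/dI)·(I/Q) = 0.010141 × (29950/619.443) = 0.49.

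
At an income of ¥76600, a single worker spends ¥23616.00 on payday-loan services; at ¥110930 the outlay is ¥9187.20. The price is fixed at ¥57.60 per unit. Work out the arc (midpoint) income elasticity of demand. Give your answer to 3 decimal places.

-2.403

With a constant price, Q₁ = 23616.00/57.60 = 410.000 and Q₂ = 9187.20/57.60 = 159.500 (equivalently, work directly with expenditure since P cancels).
Midpoint %ΔQ = (9187.20 − 23616.00)/16401.60 = -0.87972; midpoint %ΔI = (110930 − 76600)/93765 = 0.36613.
η = -0.87972 / 0.36613 = -2.403.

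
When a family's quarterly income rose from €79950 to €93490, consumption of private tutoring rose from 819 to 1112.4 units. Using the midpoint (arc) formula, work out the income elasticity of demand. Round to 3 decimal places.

1.946

ΔQ = 1112.4 − 819 = 293.4; midpoint Q̄ = (819 + 1112.4)/2 = 965.7.
ΔI = 93490 − 79950 = 13540; midpoint Ī = (79950 + 93490)/2 = 86720.
η = (ΔQ/Q̄) ÷ (ΔI/Ī) = (293.4/965.7) ÷ (13540/86720) = 1.946.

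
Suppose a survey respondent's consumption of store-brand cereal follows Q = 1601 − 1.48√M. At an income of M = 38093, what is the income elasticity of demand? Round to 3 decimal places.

At M = 38093: Q = 1312.142.
dQ/dM = -1.48/(2√M) = -0.00379148 at this income.
η = (dQ/dM)·(M/Q) = -0.00379148 × (38093/1312.142) = -0.110.

-0.110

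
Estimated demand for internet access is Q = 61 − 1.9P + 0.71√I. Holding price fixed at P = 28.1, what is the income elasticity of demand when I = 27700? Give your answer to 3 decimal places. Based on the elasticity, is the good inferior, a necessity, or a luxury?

At P = 28.1, I = 27700: Q = 125.778.
Holding P constant, ∂Q/∂I = 0.71/(2√I) = 0.00213299.
η_I = (∂Q/∂I)·(I/Q) = 0.00213299 × (27700/125.778) = 0.470.
Since 0 < η < 1, this is a necessity.

0.470 (necessity)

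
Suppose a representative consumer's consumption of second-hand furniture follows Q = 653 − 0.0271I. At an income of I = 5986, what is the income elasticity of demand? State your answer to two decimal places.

-0.33

At I = 5986: Q = 490.779.
dQ/dI = −0.0271.
η = (dQ/dI)·(I/Q) = -0.0271 × (5986/490.779) = -0.33.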